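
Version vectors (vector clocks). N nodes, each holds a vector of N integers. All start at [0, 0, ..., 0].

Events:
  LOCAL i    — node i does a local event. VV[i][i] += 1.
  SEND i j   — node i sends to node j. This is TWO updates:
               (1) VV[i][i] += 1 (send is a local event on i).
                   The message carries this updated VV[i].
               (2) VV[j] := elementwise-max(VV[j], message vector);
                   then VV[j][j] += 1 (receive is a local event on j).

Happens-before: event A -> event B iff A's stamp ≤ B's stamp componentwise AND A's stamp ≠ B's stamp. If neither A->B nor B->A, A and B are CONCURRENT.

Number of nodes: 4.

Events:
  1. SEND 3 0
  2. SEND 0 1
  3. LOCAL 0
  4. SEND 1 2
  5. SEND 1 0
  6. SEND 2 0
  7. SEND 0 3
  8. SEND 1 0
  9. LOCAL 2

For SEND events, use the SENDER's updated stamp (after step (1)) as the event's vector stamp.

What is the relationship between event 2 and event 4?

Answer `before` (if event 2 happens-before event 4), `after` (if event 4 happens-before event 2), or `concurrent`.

Answer: before

Derivation:
Initial: VV[0]=[0, 0, 0, 0]
Initial: VV[1]=[0, 0, 0, 0]
Initial: VV[2]=[0, 0, 0, 0]
Initial: VV[3]=[0, 0, 0, 0]
Event 1: SEND 3->0: VV[3][3]++ -> VV[3]=[0, 0, 0, 1], msg_vec=[0, 0, 0, 1]; VV[0]=max(VV[0],msg_vec) then VV[0][0]++ -> VV[0]=[1, 0, 0, 1]
Event 2: SEND 0->1: VV[0][0]++ -> VV[0]=[2, 0, 0, 1], msg_vec=[2, 0, 0, 1]; VV[1]=max(VV[1],msg_vec) then VV[1][1]++ -> VV[1]=[2, 1, 0, 1]
Event 3: LOCAL 0: VV[0][0]++ -> VV[0]=[3, 0, 0, 1]
Event 4: SEND 1->2: VV[1][1]++ -> VV[1]=[2, 2, 0, 1], msg_vec=[2, 2, 0, 1]; VV[2]=max(VV[2],msg_vec) then VV[2][2]++ -> VV[2]=[2, 2, 1, 1]
Event 5: SEND 1->0: VV[1][1]++ -> VV[1]=[2, 3, 0, 1], msg_vec=[2, 3, 0, 1]; VV[0]=max(VV[0],msg_vec) then VV[0][0]++ -> VV[0]=[4, 3, 0, 1]
Event 6: SEND 2->0: VV[2][2]++ -> VV[2]=[2, 2, 2, 1], msg_vec=[2, 2, 2, 1]; VV[0]=max(VV[0],msg_vec) then VV[0][0]++ -> VV[0]=[5, 3, 2, 1]
Event 7: SEND 0->3: VV[0][0]++ -> VV[0]=[6, 3, 2, 1], msg_vec=[6, 3, 2, 1]; VV[3]=max(VV[3],msg_vec) then VV[3][3]++ -> VV[3]=[6, 3, 2, 2]
Event 8: SEND 1->0: VV[1][1]++ -> VV[1]=[2, 4, 0, 1], msg_vec=[2, 4, 0, 1]; VV[0]=max(VV[0],msg_vec) then VV[0][0]++ -> VV[0]=[7, 4, 2, 1]
Event 9: LOCAL 2: VV[2][2]++ -> VV[2]=[2, 2, 3, 1]
Event 2 stamp: [2, 0, 0, 1]
Event 4 stamp: [2, 2, 0, 1]
[2, 0, 0, 1] <= [2, 2, 0, 1]? True
[2, 2, 0, 1] <= [2, 0, 0, 1]? False
Relation: before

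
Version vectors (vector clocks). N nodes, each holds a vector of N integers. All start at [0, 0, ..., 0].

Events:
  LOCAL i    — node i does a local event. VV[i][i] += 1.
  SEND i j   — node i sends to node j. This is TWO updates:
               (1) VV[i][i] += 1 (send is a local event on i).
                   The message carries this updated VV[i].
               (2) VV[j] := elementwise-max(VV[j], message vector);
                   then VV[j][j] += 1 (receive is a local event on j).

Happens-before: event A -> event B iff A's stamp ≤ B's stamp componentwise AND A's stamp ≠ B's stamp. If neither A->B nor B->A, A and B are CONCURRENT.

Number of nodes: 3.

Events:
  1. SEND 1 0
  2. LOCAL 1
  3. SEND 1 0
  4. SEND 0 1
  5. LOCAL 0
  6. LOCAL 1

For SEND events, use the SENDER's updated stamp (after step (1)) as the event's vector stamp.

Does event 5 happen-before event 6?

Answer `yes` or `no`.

Answer: no

Derivation:
Initial: VV[0]=[0, 0, 0]
Initial: VV[1]=[0, 0, 0]
Initial: VV[2]=[0, 0, 0]
Event 1: SEND 1->0: VV[1][1]++ -> VV[1]=[0, 1, 0], msg_vec=[0, 1, 0]; VV[0]=max(VV[0],msg_vec) then VV[0][0]++ -> VV[0]=[1, 1, 0]
Event 2: LOCAL 1: VV[1][1]++ -> VV[1]=[0, 2, 0]
Event 3: SEND 1->0: VV[1][1]++ -> VV[1]=[0, 3, 0], msg_vec=[0, 3, 0]; VV[0]=max(VV[0],msg_vec) then VV[0][0]++ -> VV[0]=[2, 3, 0]
Event 4: SEND 0->1: VV[0][0]++ -> VV[0]=[3, 3, 0], msg_vec=[3, 3, 0]; VV[1]=max(VV[1],msg_vec) then VV[1][1]++ -> VV[1]=[3, 4, 0]
Event 5: LOCAL 0: VV[0][0]++ -> VV[0]=[4, 3, 0]
Event 6: LOCAL 1: VV[1][1]++ -> VV[1]=[3, 5, 0]
Event 5 stamp: [4, 3, 0]
Event 6 stamp: [3, 5, 0]
[4, 3, 0] <= [3, 5, 0]? False. Equal? False. Happens-before: False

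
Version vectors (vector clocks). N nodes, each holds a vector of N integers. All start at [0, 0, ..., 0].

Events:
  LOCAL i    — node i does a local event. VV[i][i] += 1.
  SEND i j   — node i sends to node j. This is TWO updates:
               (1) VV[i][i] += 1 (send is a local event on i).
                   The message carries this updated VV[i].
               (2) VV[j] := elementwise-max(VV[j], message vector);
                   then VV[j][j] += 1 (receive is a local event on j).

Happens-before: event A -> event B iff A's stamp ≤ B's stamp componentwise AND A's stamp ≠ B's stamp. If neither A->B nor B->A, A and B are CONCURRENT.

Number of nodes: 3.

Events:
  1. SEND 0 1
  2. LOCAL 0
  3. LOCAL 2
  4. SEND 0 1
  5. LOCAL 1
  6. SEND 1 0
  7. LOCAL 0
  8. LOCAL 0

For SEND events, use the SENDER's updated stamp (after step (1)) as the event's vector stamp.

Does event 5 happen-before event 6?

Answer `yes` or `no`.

Answer: yes

Derivation:
Initial: VV[0]=[0, 0, 0]
Initial: VV[1]=[0, 0, 0]
Initial: VV[2]=[0, 0, 0]
Event 1: SEND 0->1: VV[0][0]++ -> VV[0]=[1, 0, 0], msg_vec=[1, 0, 0]; VV[1]=max(VV[1],msg_vec) then VV[1][1]++ -> VV[1]=[1, 1, 0]
Event 2: LOCAL 0: VV[0][0]++ -> VV[0]=[2, 0, 0]
Event 3: LOCAL 2: VV[2][2]++ -> VV[2]=[0, 0, 1]
Event 4: SEND 0->1: VV[0][0]++ -> VV[0]=[3, 0, 0], msg_vec=[3, 0, 0]; VV[1]=max(VV[1],msg_vec) then VV[1][1]++ -> VV[1]=[3, 2, 0]
Event 5: LOCAL 1: VV[1][1]++ -> VV[1]=[3, 3, 0]
Event 6: SEND 1->0: VV[1][1]++ -> VV[1]=[3, 4, 0], msg_vec=[3, 4, 0]; VV[0]=max(VV[0],msg_vec) then VV[0][0]++ -> VV[0]=[4, 4, 0]
Event 7: LOCAL 0: VV[0][0]++ -> VV[0]=[5, 4, 0]
Event 8: LOCAL 0: VV[0][0]++ -> VV[0]=[6, 4, 0]
Event 5 stamp: [3, 3, 0]
Event 6 stamp: [3, 4, 0]
[3, 3, 0] <= [3, 4, 0]? True. Equal? False. Happens-before: True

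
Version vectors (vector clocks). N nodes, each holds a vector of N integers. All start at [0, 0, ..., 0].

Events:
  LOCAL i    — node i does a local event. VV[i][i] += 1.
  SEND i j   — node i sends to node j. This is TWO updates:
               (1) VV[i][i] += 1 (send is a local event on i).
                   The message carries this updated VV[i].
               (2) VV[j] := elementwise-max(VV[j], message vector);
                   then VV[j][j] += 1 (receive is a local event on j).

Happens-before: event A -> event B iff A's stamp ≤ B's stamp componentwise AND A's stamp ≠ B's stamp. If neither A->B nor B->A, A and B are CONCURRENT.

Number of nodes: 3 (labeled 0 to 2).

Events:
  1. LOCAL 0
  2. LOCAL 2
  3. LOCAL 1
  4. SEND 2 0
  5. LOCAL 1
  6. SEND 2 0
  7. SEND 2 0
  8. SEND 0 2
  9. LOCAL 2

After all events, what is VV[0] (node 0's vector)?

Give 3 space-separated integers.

Answer: 5 0 4

Derivation:
Initial: VV[0]=[0, 0, 0]
Initial: VV[1]=[0, 0, 0]
Initial: VV[2]=[0, 0, 0]
Event 1: LOCAL 0: VV[0][0]++ -> VV[0]=[1, 0, 0]
Event 2: LOCAL 2: VV[2][2]++ -> VV[2]=[0, 0, 1]
Event 3: LOCAL 1: VV[1][1]++ -> VV[1]=[0, 1, 0]
Event 4: SEND 2->0: VV[2][2]++ -> VV[2]=[0, 0, 2], msg_vec=[0, 0, 2]; VV[0]=max(VV[0],msg_vec) then VV[0][0]++ -> VV[0]=[2, 0, 2]
Event 5: LOCAL 1: VV[1][1]++ -> VV[1]=[0, 2, 0]
Event 6: SEND 2->0: VV[2][2]++ -> VV[2]=[0, 0, 3], msg_vec=[0, 0, 3]; VV[0]=max(VV[0],msg_vec) then VV[0][0]++ -> VV[0]=[3, 0, 3]
Event 7: SEND 2->0: VV[2][2]++ -> VV[2]=[0, 0, 4], msg_vec=[0, 0, 4]; VV[0]=max(VV[0],msg_vec) then VV[0][0]++ -> VV[0]=[4, 0, 4]
Event 8: SEND 0->2: VV[0][0]++ -> VV[0]=[5, 0, 4], msg_vec=[5, 0, 4]; VV[2]=max(VV[2],msg_vec) then VV[2][2]++ -> VV[2]=[5, 0, 5]
Event 9: LOCAL 2: VV[2][2]++ -> VV[2]=[5, 0, 6]
Final vectors: VV[0]=[5, 0, 4]; VV[1]=[0, 2, 0]; VV[2]=[5, 0, 6]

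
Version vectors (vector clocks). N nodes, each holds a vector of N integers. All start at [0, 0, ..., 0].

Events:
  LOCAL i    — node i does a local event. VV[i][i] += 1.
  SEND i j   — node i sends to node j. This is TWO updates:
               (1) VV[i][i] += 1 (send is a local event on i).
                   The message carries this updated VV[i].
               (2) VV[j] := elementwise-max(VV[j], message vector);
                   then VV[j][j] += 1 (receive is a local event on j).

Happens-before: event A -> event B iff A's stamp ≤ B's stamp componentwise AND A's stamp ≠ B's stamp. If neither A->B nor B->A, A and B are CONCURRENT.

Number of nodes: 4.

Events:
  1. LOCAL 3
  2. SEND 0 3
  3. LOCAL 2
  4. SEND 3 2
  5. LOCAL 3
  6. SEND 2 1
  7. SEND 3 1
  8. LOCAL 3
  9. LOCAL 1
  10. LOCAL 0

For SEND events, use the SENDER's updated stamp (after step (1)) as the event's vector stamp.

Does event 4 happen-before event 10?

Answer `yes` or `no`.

Initial: VV[0]=[0, 0, 0, 0]
Initial: VV[1]=[0, 0, 0, 0]
Initial: VV[2]=[0, 0, 0, 0]
Initial: VV[3]=[0, 0, 0, 0]
Event 1: LOCAL 3: VV[3][3]++ -> VV[3]=[0, 0, 0, 1]
Event 2: SEND 0->3: VV[0][0]++ -> VV[0]=[1, 0, 0, 0], msg_vec=[1, 0, 0, 0]; VV[3]=max(VV[3],msg_vec) then VV[3][3]++ -> VV[3]=[1, 0, 0, 2]
Event 3: LOCAL 2: VV[2][2]++ -> VV[2]=[0, 0, 1, 0]
Event 4: SEND 3->2: VV[3][3]++ -> VV[3]=[1, 0, 0, 3], msg_vec=[1, 0, 0, 3]; VV[2]=max(VV[2],msg_vec) then VV[2][2]++ -> VV[2]=[1, 0, 2, 3]
Event 5: LOCAL 3: VV[3][3]++ -> VV[3]=[1, 0, 0, 4]
Event 6: SEND 2->1: VV[2][2]++ -> VV[2]=[1, 0, 3, 3], msg_vec=[1, 0, 3, 3]; VV[1]=max(VV[1],msg_vec) then VV[1][1]++ -> VV[1]=[1, 1, 3, 3]
Event 7: SEND 3->1: VV[3][3]++ -> VV[3]=[1, 0, 0, 5], msg_vec=[1, 0, 0, 5]; VV[1]=max(VV[1],msg_vec) then VV[1][1]++ -> VV[1]=[1, 2, 3, 5]
Event 8: LOCAL 3: VV[3][3]++ -> VV[3]=[1, 0, 0, 6]
Event 9: LOCAL 1: VV[1][1]++ -> VV[1]=[1, 3, 3, 5]
Event 10: LOCAL 0: VV[0][0]++ -> VV[0]=[2, 0, 0, 0]
Event 4 stamp: [1, 0, 0, 3]
Event 10 stamp: [2, 0, 0, 0]
[1, 0, 0, 3] <= [2, 0, 0, 0]? False. Equal? False. Happens-before: False

Answer: no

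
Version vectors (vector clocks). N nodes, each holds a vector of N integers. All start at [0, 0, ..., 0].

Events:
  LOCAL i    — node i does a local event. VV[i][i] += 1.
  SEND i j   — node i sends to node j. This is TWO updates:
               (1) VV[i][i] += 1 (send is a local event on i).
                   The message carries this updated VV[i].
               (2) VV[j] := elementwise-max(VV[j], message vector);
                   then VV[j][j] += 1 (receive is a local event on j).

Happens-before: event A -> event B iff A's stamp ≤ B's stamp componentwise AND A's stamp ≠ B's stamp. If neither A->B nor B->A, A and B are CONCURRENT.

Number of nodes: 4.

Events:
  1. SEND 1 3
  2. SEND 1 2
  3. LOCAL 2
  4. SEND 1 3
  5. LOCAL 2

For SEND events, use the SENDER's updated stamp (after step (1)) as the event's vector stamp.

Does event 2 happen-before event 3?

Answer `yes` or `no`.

Answer: yes

Derivation:
Initial: VV[0]=[0, 0, 0, 0]
Initial: VV[1]=[0, 0, 0, 0]
Initial: VV[2]=[0, 0, 0, 0]
Initial: VV[3]=[0, 0, 0, 0]
Event 1: SEND 1->3: VV[1][1]++ -> VV[1]=[0, 1, 0, 0], msg_vec=[0, 1, 0, 0]; VV[3]=max(VV[3],msg_vec) then VV[3][3]++ -> VV[3]=[0, 1, 0, 1]
Event 2: SEND 1->2: VV[1][1]++ -> VV[1]=[0, 2, 0, 0], msg_vec=[0, 2, 0, 0]; VV[2]=max(VV[2],msg_vec) then VV[2][2]++ -> VV[2]=[0, 2, 1, 0]
Event 3: LOCAL 2: VV[2][2]++ -> VV[2]=[0, 2, 2, 0]
Event 4: SEND 1->3: VV[1][1]++ -> VV[1]=[0, 3, 0, 0], msg_vec=[0, 3, 0, 0]; VV[3]=max(VV[3],msg_vec) then VV[3][3]++ -> VV[3]=[0, 3, 0, 2]
Event 5: LOCAL 2: VV[2][2]++ -> VV[2]=[0, 2, 3, 0]
Event 2 stamp: [0, 2, 0, 0]
Event 3 stamp: [0, 2, 2, 0]
[0, 2, 0, 0] <= [0, 2, 2, 0]? True. Equal? False. Happens-before: True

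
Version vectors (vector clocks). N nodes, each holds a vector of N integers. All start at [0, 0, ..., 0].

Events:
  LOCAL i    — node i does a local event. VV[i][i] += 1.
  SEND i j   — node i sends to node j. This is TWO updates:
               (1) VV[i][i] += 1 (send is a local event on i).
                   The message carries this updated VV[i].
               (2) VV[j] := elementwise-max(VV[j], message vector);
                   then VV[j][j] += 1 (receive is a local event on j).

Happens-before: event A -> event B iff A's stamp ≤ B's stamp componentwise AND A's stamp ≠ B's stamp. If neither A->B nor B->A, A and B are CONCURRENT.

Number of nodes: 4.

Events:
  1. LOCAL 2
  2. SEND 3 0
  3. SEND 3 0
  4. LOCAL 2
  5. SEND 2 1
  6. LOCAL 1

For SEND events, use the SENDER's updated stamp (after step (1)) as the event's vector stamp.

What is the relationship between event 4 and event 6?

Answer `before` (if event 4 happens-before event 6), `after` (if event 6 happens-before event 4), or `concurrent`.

Answer: before

Derivation:
Initial: VV[0]=[0, 0, 0, 0]
Initial: VV[1]=[0, 0, 0, 0]
Initial: VV[2]=[0, 0, 0, 0]
Initial: VV[3]=[0, 0, 0, 0]
Event 1: LOCAL 2: VV[2][2]++ -> VV[2]=[0, 0, 1, 0]
Event 2: SEND 3->0: VV[3][3]++ -> VV[3]=[0, 0, 0, 1], msg_vec=[0, 0, 0, 1]; VV[0]=max(VV[0],msg_vec) then VV[0][0]++ -> VV[0]=[1, 0, 0, 1]
Event 3: SEND 3->0: VV[3][3]++ -> VV[3]=[0, 0, 0, 2], msg_vec=[0, 0, 0, 2]; VV[0]=max(VV[0],msg_vec) then VV[0][0]++ -> VV[0]=[2, 0, 0, 2]
Event 4: LOCAL 2: VV[2][2]++ -> VV[2]=[0, 0, 2, 0]
Event 5: SEND 2->1: VV[2][2]++ -> VV[2]=[0, 0, 3, 0], msg_vec=[0, 0, 3, 0]; VV[1]=max(VV[1],msg_vec) then VV[1][1]++ -> VV[1]=[0, 1, 3, 0]
Event 6: LOCAL 1: VV[1][1]++ -> VV[1]=[0, 2, 3, 0]
Event 4 stamp: [0, 0, 2, 0]
Event 6 stamp: [0, 2, 3, 0]
[0, 0, 2, 0] <= [0, 2, 3, 0]? True
[0, 2, 3, 0] <= [0, 0, 2, 0]? False
Relation: before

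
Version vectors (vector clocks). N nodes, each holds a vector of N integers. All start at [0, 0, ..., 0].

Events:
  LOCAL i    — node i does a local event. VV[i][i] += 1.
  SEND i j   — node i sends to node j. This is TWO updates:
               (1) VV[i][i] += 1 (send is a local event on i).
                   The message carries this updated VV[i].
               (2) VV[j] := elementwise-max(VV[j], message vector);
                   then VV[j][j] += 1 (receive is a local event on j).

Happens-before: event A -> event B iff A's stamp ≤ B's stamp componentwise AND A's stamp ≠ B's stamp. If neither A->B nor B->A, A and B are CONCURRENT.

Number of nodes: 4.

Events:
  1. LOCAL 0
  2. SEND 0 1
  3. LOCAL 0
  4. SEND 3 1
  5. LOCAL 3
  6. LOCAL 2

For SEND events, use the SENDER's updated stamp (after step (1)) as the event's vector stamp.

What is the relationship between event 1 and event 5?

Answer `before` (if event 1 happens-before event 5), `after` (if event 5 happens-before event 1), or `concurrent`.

Answer: concurrent

Derivation:
Initial: VV[0]=[0, 0, 0, 0]
Initial: VV[1]=[0, 0, 0, 0]
Initial: VV[2]=[0, 0, 0, 0]
Initial: VV[3]=[0, 0, 0, 0]
Event 1: LOCAL 0: VV[0][0]++ -> VV[0]=[1, 0, 0, 0]
Event 2: SEND 0->1: VV[0][0]++ -> VV[0]=[2, 0, 0, 0], msg_vec=[2, 0, 0, 0]; VV[1]=max(VV[1],msg_vec) then VV[1][1]++ -> VV[1]=[2, 1, 0, 0]
Event 3: LOCAL 0: VV[0][0]++ -> VV[0]=[3, 0, 0, 0]
Event 4: SEND 3->1: VV[3][3]++ -> VV[3]=[0, 0, 0, 1], msg_vec=[0, 0, 0, 1]; VV[1]=max(VV[1],msg_vec) then VV[1][1]++ -> VV[1]=[2, 2, 0, 1]
Event 5: LOCAL 3: VV[3][3]++ -> VV[3]=[0, 0, 0, 2]
Event 6: LOCAL 2: VV[2][2]++ -> VV[2]=[0, 0, 1, 0]
Event 1 stamp: [1, 0, 0, 0]
Event 5 stamp: [0, 0, 0, 2]
[1, 0, 0, 0] <= [0, 0, 0, 2]? False
[0, 0, 0, 2] <= [1, 0, 0, 0]? False
Relation: concurrent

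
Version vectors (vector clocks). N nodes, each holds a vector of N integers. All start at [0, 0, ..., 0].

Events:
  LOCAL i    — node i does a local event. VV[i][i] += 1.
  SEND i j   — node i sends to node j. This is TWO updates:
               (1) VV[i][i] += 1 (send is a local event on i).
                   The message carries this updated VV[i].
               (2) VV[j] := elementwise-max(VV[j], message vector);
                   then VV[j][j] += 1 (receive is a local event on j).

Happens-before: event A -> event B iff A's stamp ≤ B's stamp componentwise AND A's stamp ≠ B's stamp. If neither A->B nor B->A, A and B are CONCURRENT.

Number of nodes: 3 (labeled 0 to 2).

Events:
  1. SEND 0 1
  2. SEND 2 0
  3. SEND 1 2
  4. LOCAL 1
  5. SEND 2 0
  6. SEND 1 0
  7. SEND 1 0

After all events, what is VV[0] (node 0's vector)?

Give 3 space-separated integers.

Answer: 5 5 3

Derivation:
Initial: VV[0]=[0, 0, 0]
Initial: VV[1]=[0, 0, 0]
Initial: VV[2]=[0, 0, 0]
Event 1: SEND 0->1: VV[0][0]++ -> VV[0]=[1, 0, 0], msg_vec=[1, 0, 0]; VV[1]=max(VV[1],msg_vec) then VV[1][1]++ -> VV[1]=[1, 1, 0]
Event 2: SEND 2->0: VV[2][2]++ -> VV[2]=[0, 0, 1], msg_vec=[0, 0, 1]; VV[0]=max(VV[0],msg_vec) then VV[0][0]++ -> VV[0]=[2, 0, 1]
Event 3: SEND 1->2: VV[1][1]++ -> VV[1]=[1, 2, 0], msg_vec=[1, 2, 0]; VV[2]=max(VV[2],msg_vec) then VV[2][2]++ -> VV[2]=[1, 2, 2]
Event 4: LOCAL 1: VV[1][1]++ -> VV[1]=[1, 3, 0]
Event 5: SEND 2->0: VV[2][2]++ -> VV[2]=[1, 2, 3], msg_vec=[1, 2, 3]; VV[0]=max(VV[0],msg_vec) then VV[0][0]++ -> VV[0]=[3, 2, 3]
Event 6: SEND 1->0: VV[1][1]++ -> VV[1]=[1, 4, 0], msg_vec=[1, 4, 0]; VV[0]=max(VV[0],msg_vec) then VV[0][0]++ -> VV[0]=[4, 4, 3]
Event 7: SEND 1->0: VV[1][1]++ -> VV[1]=[1, 5, 0], msg_vec=[1, 5, 0]; VV[0]=max(VV[0],msg_vec) then VV[0][0]++ -> VV[0]=[5, 5, 3]
Final vectors: VV[0]=[5, 5, 3]; VV[1]=[1, 5, 0]; VV[2]=[1, 2, 3]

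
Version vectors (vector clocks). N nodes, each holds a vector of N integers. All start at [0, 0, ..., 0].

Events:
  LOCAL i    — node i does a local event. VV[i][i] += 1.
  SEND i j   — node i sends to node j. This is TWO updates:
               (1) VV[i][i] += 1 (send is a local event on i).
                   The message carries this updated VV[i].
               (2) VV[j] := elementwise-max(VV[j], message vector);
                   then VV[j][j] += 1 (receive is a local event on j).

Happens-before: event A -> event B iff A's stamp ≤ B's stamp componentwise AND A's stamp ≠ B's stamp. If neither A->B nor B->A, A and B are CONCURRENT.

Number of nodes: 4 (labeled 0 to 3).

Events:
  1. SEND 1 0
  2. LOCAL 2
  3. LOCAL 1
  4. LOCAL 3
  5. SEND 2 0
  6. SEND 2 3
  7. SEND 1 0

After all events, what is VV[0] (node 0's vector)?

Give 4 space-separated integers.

Answer: 3 3 2 0

Derivation:
Initial: VV[0]=[0, 0, 0, 0]
Initial: VV[1]=[0, 0, 0, 0]
Initial: VV[2]=[0, 0, 0, 0]
Initial: VV[3]=[0, 0, 0, 0]
Event 1: SEND 1->0: VV[1][1]++ -> VV[1]=[0, 1, 0, 0], msg_vec=[0, 1, 0, 0]; VV[0]=max(VV[0],msg_vec) then VV[0][0]++ -> VV[0]=[1, 1, 0, 0]
Event 2: LOCAL 2: VV[2][2]++ -> VV[2]=[0, 0, 1, 0]
Event 3: LOCAL 1: VV[1][1]++ -> VV[1]=[0, 2, 0, 0]
Event 4: LOCAL 3: VV[3][3]++ -> VV[3]=[0, 0, 0, 1]
Event 5: SEND 2->0: VV[2][2]++ -> VV[2]=[0, 0, 2, 0], msg_vec=[0, 0, 2, 0]; VV[0]=max(VV[0],msg_vec) then VV[0][0]++ -> VV[0]=[2, 1, 2, 0]
Event 6: SEND 2->3: VV[2][2]++ -> VV[2]=[0, 0, 3, 0], msg_vec=[0, 0, 3, 0]; VV[3]=max(VV[3],msg_vec) then VV[3][3]++ -> VV[3]=[0, 0, 3, 2]
Event 7: SEND 1->0: VV[1][1]++ -> VV[1]=[0, 3, 0, 0], msg_vec=[0, 3, 0, 0]; VV[0]=max(VV[0],msg_vec) then VV[0][0]++ -> VV[0]=[3, 3, 2, 0]
Final vectors: VV[0]=[3, 3, 2, 0]; VV[1]=[0, 3, 0, 0]; VV[2]=[0, 0, 3, 0]; VV[3]=[0, 0, 3, 2]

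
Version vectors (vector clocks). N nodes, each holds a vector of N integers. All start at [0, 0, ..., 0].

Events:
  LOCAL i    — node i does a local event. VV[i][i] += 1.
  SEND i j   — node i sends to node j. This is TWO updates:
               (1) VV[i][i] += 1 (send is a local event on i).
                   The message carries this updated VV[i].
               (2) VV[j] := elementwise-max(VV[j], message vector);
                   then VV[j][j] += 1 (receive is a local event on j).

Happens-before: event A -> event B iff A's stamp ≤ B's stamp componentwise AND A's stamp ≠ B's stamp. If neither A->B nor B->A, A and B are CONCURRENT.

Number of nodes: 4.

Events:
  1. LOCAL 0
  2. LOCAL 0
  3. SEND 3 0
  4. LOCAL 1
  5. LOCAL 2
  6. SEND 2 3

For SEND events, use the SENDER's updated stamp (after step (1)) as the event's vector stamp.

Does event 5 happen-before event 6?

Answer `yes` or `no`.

Answer: yes

Derivation:
Initial: VV[0]=[0, 0, 0, 0]
Initial: VV[1]=[0, 0, 0, 0]
Initial: VV[2]=[0, 0, 0, 0]
Initial: VV[3]=[0, 0, 0, 0]
Event 1: LOCAL 0: VV[0][0]++ -> VV[0]=[1, 0, 0, 0]
Event 2: LOCAL 0: VV[0][0]++ -> VV[0]=[2, 0, 0, 0]
Event 3: SEND 3->0: VV[3][3]++ -> VV[3]=[0, 0, 0, 1], msg_vec=[0, 0, 0, 1]; VV[0]=max(VV[0],msg_vec) then VV[0][0]++ -> VV[0]=[3, 0, 0, 1]
Event 4: LOCAL 1: VV[1][1]++ -> VV[1]=[0, 1, 0, 0]
Event 5: LOCAL 2: VV[2][2]++ -> VV[2]=[0, 0, 1, 0]
Event 6: SEND 2->3: VV[2][2]++ -> VV[2]=[0, 0, 2, 0], msg_vec=[0, 0, 2, 0]; VV[3]=max(VV[3],msg_vec) then VV[3][3]++ -> VV[3]=[0, 0, 2, 2]
Event 5 stamp: [0, 0, 1, 0]
Event 6 stamp: [0, 0, 2, 0]
[0, 0, 1, 0] <= [0, 0, 2, 0]? True. Equal? False. Happens-before: True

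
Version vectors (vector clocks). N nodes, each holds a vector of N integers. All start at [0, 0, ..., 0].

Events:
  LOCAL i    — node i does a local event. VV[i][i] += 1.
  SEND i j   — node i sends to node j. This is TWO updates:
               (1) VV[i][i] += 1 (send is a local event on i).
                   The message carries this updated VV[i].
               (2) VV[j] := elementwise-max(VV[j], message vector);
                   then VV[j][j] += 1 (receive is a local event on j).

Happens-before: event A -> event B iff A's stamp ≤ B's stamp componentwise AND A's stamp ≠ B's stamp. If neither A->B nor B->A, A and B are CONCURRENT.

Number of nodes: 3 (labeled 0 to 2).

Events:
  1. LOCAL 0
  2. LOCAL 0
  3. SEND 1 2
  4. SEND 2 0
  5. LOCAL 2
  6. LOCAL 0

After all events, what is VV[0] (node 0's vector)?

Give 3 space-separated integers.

Initial: VV[0]=[0, 0, 0]
Initial: VV[1]=[0, 0, 0]
Initial: VV[2]=[0, 0, 0]
Event 1: LOCAL 0: VV[0][0]++ -> VV[0]=[1, 0, 0]
Event 2: LOCAL 0: VV[0][0]++ -> VV[0]=[2, 0, 0]
Event 3: SEND 1->2: VV[1][1]++ -> VV[1]=[0, 1, 0], msg_vec=[0, 1, 0]; VV[2]=max(VV[2],msg_vec) then VV[2][2]++ -> VV[2]=[0, 1, 1]
Event 4: SEND 2->0: VV[2][2]++ -> VV[2]=[0, 1, 2], msg_vec=[0, 1, 2]; VV[0]=max(VV[0],msg_vec) then VV[0][0]++ -> VV[0]=[3, 1, 2]
Event 5: LOCAL 2: VV[2][2]++ -> VV[2]=[0, 1, 3]
Event 6: LOCAL 0: VV[0][0]++ -> VV[0]=[4, 1, 2]
Final vectors: VV[0]=[4, 1, 2]; VV[1]=[0, 1, 0]; VV[2]=[0, 1, 3]

Answer: 4 1 2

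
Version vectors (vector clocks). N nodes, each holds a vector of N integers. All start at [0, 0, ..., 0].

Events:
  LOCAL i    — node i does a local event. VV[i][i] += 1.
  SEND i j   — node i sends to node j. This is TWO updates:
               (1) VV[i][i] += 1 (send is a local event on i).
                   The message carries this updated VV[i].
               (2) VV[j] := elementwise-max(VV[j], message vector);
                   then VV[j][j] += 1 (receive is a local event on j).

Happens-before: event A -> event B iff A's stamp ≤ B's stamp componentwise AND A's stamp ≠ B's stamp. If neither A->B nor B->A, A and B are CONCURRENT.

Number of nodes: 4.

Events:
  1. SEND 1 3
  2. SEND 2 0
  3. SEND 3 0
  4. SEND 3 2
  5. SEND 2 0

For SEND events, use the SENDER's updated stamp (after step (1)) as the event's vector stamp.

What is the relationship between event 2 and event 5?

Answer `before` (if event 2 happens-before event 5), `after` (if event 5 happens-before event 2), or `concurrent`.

Answer: before

Derivation:
Initial: VV[0]=[0, 0, 0, 0]
Initial: VV[1]=[0, 0, 0, 0]
Initial: VV[2]=[0, 0, 0, 0]
Initial: VV[3]=[0, 0, 0, 0]
Event 1: SEND 1->3: VV[1][1]++ -> VV[1]=[0, 1, 0, 0], msg_vec=[0, 1, 0, 0]; VV[3]=max(VV[3],msg_vec) then VV[3][3]++ -> VV[3]=[0, 1, 0, 1]
Event 2: SEND 2->0: VV[2][2]++ -> VV[2]=[0, 0, 1, 0], msg_vec=[0, 0, 1, 0]; VV[0]=max(VV[0],msg_vec) then VV[0][0]++ -> VV[0]=[1, 0, 1, 0]
Event 3: SEND 3->0: VV[3][3]++ -> VV[3]=[0, 1, 0, 2], msg_vec=[0, 1, 0, 2]; VV[0]=max(VV[0],msg_vec) then VV[0][0]++ -> VV[0]=[2, 1, 1, 2]
Event 4: SEND 3->2: VV[3][3]++ -> VV[3]=[0, 1, 0, 3], msg_vec=[0, 1, 0, 3]; VV[2]=max(VV[2],msg_vec) then VV[2][2]++ -> VV[2]=[0, 1, 2, 3]
Event 5: SEND 2->0: VV[2][2]++ -> VV[2]=[0, 1, 3, 3], msg_vec=[0, 1, 3, 3]; VV[0]=max(VV[0],msg_vec) then VV[0][0]++ -> VV[0]=[3, 1, 3, 3]
Event 2 stamp: [0, 0, 1, 0]
Event 5 stamp: [0, 1, 3, 3]
[0, 0, 1, 0] <= [0, 1, 3, 3]? True
[0, 1, 3, 3] <= [0, 0, 1, 0]? False
Relation: before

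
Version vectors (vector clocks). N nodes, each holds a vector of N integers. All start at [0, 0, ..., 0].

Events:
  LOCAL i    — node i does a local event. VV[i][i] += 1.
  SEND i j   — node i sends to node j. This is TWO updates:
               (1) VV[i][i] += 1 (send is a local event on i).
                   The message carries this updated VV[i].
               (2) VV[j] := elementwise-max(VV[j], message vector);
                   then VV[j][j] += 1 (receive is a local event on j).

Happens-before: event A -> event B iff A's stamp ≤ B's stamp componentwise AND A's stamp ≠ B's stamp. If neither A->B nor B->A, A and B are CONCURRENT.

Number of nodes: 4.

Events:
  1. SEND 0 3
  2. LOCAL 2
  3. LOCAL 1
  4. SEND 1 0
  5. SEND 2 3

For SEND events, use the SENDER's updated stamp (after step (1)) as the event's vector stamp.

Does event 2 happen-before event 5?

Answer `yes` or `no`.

Initial: VV[0]=[0, 0, 0, 0]
Initial: VV[1]=[0, 0, 0, 0]
Initial: VV[2]=[0, 0, 0, 0]
Initial: VV[3]=[0, 0, 0, 0]
Event 1: SEND 0->3: VV[0][0]++ -> VV[0]=[1, 0, 0, 0], msg_vec=[1, 0, 0, 0]; VV[3]=max(VV[3],msg_vec) then VV[3][3]++ -> VV[3]=[1, 0, 0, 1]
Event 2: LOCAL 2: VV[2][2]++ -> VV[2]=[0, 0, 1, 0]
Event 3: LOCAL 1: VV[1][1]++ -> VV[1]=[0, 1, 0, 0]
Event 4: SEND 1->0: VV[1][1]++ -> VV[1]=[0, 2, 0, 0], msg_vec=[0, 2, 0, 0]; VV[0]=max(VV[0],msg_vec) then VV[0][0]++ -> VV[0]=[2, 2, 0, 0]
Event 5: SEND 2->3: VV[2][2]++ -> VV[2]=[0, 0, 2, 0], msg_vec=[0, 0, 2, 0]; VV[3]=max(VV[3],msg_vec) then VV[3][3]++ -> VV[3]=[1, 0, 2, 2]
Event 2 stamp: [0, 0, 1, 0]
Event 5 stamp: [0, 0, 2, 0]
[0, 0, 1, 0] <= [0, 0, 2, 0]? True. Equal? False. Happens-before: True

Answer: yes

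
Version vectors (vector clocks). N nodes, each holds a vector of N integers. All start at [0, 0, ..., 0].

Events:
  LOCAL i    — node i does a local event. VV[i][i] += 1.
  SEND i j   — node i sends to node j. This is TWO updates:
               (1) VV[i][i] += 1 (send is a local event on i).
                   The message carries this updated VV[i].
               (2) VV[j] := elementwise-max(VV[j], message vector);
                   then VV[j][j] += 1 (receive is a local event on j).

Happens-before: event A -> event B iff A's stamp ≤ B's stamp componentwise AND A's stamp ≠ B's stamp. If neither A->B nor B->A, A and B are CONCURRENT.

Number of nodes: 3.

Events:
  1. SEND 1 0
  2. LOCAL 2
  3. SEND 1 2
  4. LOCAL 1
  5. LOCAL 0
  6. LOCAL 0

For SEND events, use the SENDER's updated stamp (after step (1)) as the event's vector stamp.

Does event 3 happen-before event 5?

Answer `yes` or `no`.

Answer: no

Derivation:
Initial: VV[0]=[0, 0, 0]
Initial: VV[1]=[0, 0, 0]
Initial: VV[2]=[0, 0, 0]
Event 1: SEND 1->0: VV[1][1]++ -> VV[1]=[0, 1, 0], msg_vec=[0, 1, 0]; VV[0]=max(VV[0],msg_vec) then VV[0][0]++ -> VV[0]=[1, 1, 0]
Event 2: LOCAL 2: VV[2][2]++ -> VV[2]=[0, 0, 1]
Event 3: SEND 1->2: VV[1][1]++ -> VV[1]=[0, 2, 0], msg_vec=[0, 2, 0]; VV[2]=max(VV[2],msg_vec) then VV[2][2]++ -> VV[2]=[0, 2, 2]
Event 4: LOCAL 1: VV[1][1]++ -> VV[1]=[0, 3, 0]
Event 5: LOCAL 0: VV[0][0]++ -> VV[0]=[2, 1, 0]
Event 6: LOCAL 0: VV[0][0]++ -> VV[0]=[3, 1, 0]
Event 3 stamp: [0, 2, 0]
Event 5 stamp: [2, 1, 0]
[0, 2, 0] <= [2, 1, 0]? False. Equal? False. Happens-before: False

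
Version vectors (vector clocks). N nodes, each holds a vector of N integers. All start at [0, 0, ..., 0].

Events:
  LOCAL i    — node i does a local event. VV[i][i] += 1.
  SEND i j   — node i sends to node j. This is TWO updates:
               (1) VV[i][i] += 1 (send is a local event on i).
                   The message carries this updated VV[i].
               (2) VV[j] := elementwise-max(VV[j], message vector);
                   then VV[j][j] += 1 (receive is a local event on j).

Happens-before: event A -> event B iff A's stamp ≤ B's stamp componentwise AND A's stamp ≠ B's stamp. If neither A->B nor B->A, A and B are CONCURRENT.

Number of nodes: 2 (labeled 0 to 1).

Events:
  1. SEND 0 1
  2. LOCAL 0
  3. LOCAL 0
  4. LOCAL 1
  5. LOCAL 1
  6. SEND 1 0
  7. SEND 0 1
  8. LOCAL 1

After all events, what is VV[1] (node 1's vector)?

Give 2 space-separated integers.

Initial: VV[0]=[0, 0]
Initial: VV[1]=[0, 0]
Event 1: SEND 0->1: VV[0][0]++ -> VV[0]=[1, 0], msg_vec=[1, 0]; VV[1]=max(VV[1],msg_vec) then VV[1][1]++ -> VV[1]=[1, 1]
Event 2: LOCAL 0: VV[0][0]++ -> VV[0]=[2, 0]
Event 3: LOCAL 0: VV[0][0]++ -> VV[0]=[3, 0]
Event 4: LOCAL 1: VV[1][1]++ -> VV[1]=[1, 2]
Event 5: LOCAL 1: VV[1][1]++ -> VV[1]=[1, 3]
Event 6: SEND 1->0: VV[1][1]++ -> VV[1]=[1, 4], msg_vec=[1, 4]; VV[0]=max(VV[0],msg_vec) then VV[0][0]++ -> VV[0]=[4, 4]
Event 7: SEND 0->1: VV[0][0]++ -> VV[0]=[5, 4], msg_vec=[5, 4]; VV[1]=max(VV[1],msg_vec) then VV[1][1]++ -> VV[1]=[5, 5]
Event 8: LOCAL 1: VV[1][1]++ -> VV[1]=[5, 6]
Final vectors: VV[0]=[5, 4]; VV[1]=[5, 6]

Answer: 5 6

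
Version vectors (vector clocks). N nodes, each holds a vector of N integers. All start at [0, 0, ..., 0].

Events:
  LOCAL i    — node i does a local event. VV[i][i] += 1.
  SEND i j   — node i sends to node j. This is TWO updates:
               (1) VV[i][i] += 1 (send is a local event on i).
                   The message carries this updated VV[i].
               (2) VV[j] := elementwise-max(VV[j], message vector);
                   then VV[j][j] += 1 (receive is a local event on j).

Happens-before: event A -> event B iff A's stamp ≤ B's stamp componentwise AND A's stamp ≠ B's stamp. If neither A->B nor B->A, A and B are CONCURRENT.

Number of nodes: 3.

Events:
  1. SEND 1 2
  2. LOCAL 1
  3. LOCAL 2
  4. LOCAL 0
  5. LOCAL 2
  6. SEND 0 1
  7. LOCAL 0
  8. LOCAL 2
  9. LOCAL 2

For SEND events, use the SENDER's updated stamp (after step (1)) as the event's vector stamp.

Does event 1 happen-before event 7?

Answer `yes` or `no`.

Answer: no

Derivation:
Initial: VV[0]=[0, 0, 0]
Initial: VV[1]=[0, 0, 0]
Initial: VV[2]=[0, 0, 0]
Event 1: SEND 1->2: VV[1][1]++ -> VV[1]=[0, 1, 0], msg_vec=[0, 1, 0]; VV[2]=max(VV[2],msg_vec) then VV[2][2]++ -> VV[2]=[0, 1, 1]
Event 2: LOCAL 1: VV[1][1]++ -> VV[1]=[0, 2, 0]
Event 3: LOCAL 2: VV[2][2]++ -> VV[2]=[0, 1, 2]
Event 4: LOCAL 0: VV[0][0]++ -> VV[0]=[1, 0, 0]
Event 5: LOCAL 2: VV[2][2]++ -> VV[2]=[0, 1, 3]
Event 6: SEND 0->1: VV[0][0]++ -> VV[0]=[2, 0, 0], msg_vec=[2, 0, 0]; VV[1]=max(VV[1],msg_vec) then VV[1][1]++ -> VV[1]=[2, 3, 0]
Event 7: LOCAL 0: VV[0][0]++ -> VV[0]=[3, 0, 0]
Event 8: LOCAL 2: VV[2][2]++ -> VV[2]=[0, 1, 4]
Event 9: LOCAL 2: VV[2][2]++ -> VV[2]=[0, 1, 5]
Event 1 stamp: [0, 1, 0]
Event 7 stamp: [3, 0, 0]
[0, 1, 0] <= [3, 0, 0]? False. Equal? False. Happens-before: False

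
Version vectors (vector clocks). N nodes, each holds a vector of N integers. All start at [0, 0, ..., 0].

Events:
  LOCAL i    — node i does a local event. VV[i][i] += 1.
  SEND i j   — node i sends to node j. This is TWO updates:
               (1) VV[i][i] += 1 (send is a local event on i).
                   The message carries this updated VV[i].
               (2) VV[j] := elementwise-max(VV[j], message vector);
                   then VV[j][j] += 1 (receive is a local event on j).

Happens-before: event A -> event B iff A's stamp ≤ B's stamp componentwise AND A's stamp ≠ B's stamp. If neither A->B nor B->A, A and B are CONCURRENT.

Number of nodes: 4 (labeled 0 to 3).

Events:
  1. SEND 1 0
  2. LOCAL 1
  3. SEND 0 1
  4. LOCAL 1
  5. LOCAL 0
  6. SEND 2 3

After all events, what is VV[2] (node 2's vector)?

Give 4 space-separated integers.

Initial: VV[0]=[0, 0, 0, 0]
Initial: VV[1]=[0, 0, 0, 0]
Initial: VV[2]=[0, 0, 0, 0]
Initial: VV[3]=[0, 0, 0, 0]
Event 1: SEND 1->0: VV[1][1]++ -> VV[1]=[0, 1, 0, 0], msg_vec=[0, 1, 0, 0]; VV[0]=max(VV[0],msg_vec) then VV[0][0]++ -> VV[0]=[1, 1, 0, 0]
Event 2: LOCAL 1: VV[1][1]++ -> VV[1]=[0, 2, 0, 0]
Event 3: SEND 0->1: VV[0][0]++ -> VV[0]=[2, 1, 0, 0], msg_vec=[2, 1, 0, 0]; VV[1]=max(VV[1],msg_vec) then VV[1][1]++ -> VV[1]=[2, 3, 0, 0]
Event 4: LOCAL 1: VV[1][1]++ -> VV[1]=[2, 4, 0, 0]
Event 5: LOCAL 0: VV[0][0]++ -> VV[0]=[3, 1, 0, 0]
Event 6: SEND 2->3: VV[2][2]++ -> VV[2]=[0, 0, 1, 0], msg_vec=[0, 0, 1, 0]; VV[3]=max(VV[3],msg_vec) then VV[3][3]++ -> VV[3]=[0, 0, 1, 1]
Final vectors: VV[0]=[3, 1, 0, 0]; VV[1]=[2, 4, 0, 0]; VV[2]=[0, 0, 1, 0]; VV[3]=[0, 0, 1, 1]

Answer: 0 0 1 0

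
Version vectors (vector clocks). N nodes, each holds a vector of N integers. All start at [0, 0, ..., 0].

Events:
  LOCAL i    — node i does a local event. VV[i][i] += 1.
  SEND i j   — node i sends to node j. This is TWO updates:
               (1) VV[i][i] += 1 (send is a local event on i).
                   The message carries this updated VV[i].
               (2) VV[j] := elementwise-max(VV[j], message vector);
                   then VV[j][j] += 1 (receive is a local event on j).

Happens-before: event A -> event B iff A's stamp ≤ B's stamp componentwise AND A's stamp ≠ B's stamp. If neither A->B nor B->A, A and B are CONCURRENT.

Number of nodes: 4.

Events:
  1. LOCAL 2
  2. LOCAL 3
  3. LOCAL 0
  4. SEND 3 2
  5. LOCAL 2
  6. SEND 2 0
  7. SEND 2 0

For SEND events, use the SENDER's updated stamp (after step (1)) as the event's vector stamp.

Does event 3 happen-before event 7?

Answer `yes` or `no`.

Answer: no

Derivation:
Initial: VV[0]=[0, 0, 0, 0]
Initial: VV[1]=[0, 0, 0, 0]
Initial: VV[2]=[0, 0, 0, 0]
Initial: VV[3]=[0, 0, 0, 0]
Event 1: LOCAL 2: VV[2][2]++ -> VV[2]=[0, 0, 1, 0]
Event 2: LOCAL 3: VV[3][3]++ -> VV[3]=[0, 0, 0, 1]
Event 3: LOCAL 0: VV[0][0]++ -> VV[0]=[1, 0, 0, 0]
Event 4: SEND 3->2: VV[3][3]++ -> VV[3]=[0, 0, 0, 2], msg_vec=[0, 0, 0, 2]; VV[2]=max(VV[2],msg_vec) then VV[2][2]++ -> VV[2]=[0, 0, 2, 2]
Event 5: LOCAL 2: VV[2][2]++ -> VV[2]=[0, 0, 3, 2]
Event 6: SEND 2->0: VV[2][2]++ -> VV[2]=[0, 0, 4, 2], msg_vec=[0, 0, 4, 2]; VV[0]=max(VV[0],msg_vec) then VV[0][0]++ -> VV[0]=[2, 0, 4, 2]
Event 7: SEND 2->0: VV[2][2]++ -> VV[2]=[0, 0, 5, 2], msg_vec=[0, 0, 5, 2]; VV[0]=max(VV[0],msg_vec) then VV[0][0]++ -> VV[0]=[3, 0, 5, 2]
Event 3 stamp: [1, 0, 0, 0]
Event 7 stamp: [0, 0, 5, 2]
[1, 0, 0, 0] <= [0, 0, 5, 2]? False. Equal? False. Happens-before: False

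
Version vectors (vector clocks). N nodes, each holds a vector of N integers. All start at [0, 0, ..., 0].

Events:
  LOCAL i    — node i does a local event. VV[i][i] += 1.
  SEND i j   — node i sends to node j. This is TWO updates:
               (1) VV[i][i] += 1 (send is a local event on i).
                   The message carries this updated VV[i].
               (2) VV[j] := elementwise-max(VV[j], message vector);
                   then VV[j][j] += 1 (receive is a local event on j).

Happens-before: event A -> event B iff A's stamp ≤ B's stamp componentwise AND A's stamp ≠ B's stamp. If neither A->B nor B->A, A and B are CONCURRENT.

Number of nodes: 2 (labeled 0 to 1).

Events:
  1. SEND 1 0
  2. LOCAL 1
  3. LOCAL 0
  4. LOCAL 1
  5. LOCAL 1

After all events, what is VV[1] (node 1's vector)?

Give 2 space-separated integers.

Answer: 0 4

Derivation:
Initial: VV[0]=[0, 0]
Initial: VV[1]=[0, 0]
Event 1: SEND 1->0: VV[1][1]++ -> VV[1]=[0, 1], msg_vec=[0, 1]; VV[0]=max(VV[0],msg_vec) then VV[0][0]++ -> VV[0]=[1, 1]
Event 2: LOCAL 1: VV[1][1]++ -> VV[1]=[0, 2]
Event 3: LOCAL 0: VV[0][0]++ -> VV[0]=[2, 1]
Event 4: LOCAL 1: VV[1][1]++ -> VV[1]=[0, 3]
Event 5: LOCAL 1: VV[1][1]++ -> VV[1]=[0, 4]
Final vectors: VV[0]=[2, 1]; VV[1]=[0, 4]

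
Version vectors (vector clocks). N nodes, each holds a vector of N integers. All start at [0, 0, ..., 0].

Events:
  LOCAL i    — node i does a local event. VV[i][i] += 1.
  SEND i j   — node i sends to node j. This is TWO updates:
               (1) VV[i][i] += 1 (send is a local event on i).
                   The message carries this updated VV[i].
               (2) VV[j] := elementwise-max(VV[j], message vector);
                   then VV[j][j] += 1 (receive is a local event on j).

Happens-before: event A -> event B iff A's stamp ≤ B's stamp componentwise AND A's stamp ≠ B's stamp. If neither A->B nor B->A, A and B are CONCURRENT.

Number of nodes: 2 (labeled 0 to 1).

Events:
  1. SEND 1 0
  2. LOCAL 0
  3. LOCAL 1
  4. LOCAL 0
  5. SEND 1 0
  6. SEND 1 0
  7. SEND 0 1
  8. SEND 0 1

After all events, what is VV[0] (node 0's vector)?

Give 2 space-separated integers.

Answer: 7 4

Derivation:
Initial: VV[0]=[0, 0]
Initial: VV[1]=[0, 0]
Event 1: SEND 1->0: VV[1][1]++ -> VV[1]=[0, 1], msg_vec=[0, 1]; VV[0]=max(VV[0],msg_vec) then VV[0][0]++ -> VV[0]=[1, 1]
Event 2: LOCAL 0: VV[0][0]++ -> VV[0]=[2, 1]
Event 3: LOCAL 1: VV[1][1]++ -> VV[1]=[0, 2]
Event 4: LOCAL 0: VV[0][0]++ -> VV[0]=[3, 1]
Event 5: SEND 1->0: VV[1][1]++ -> VV[1]=[0, 3], msg_vec=[0, 3]; VV[0]=max(VV[0],msg_vec) then VV[0][0]++ -> VV[0]=[4, 3]
Event 6: SEND 1->0: VV[1][1]++ -> VV[1]=[0, 4], msg_vec=[0, 4]; VV[0]=max(VV[0],msg_vec) then VV[0][0]++ -> VV[0]=[5, 4]
Event 7: SEND 0->1: VV[0][0]++ -> VV[0]=[6, 4], msg_vec=[6, 4]; VV[1]=max(VV[1],msg_vec) then VV[1][1]++ -> VV[1]=[6, 5]
Event 8: SEND 0->1: VV[0][0]++ -> VV[0]=[7, 4], msg_vec=[7, 4]; VV[1]=max(VV[1],msg_vec) then VV[1][1]++ -> VV[1]=[7, 6]
Final vectors: VV[0]=[7, 4]; VV[1]=[7, 6]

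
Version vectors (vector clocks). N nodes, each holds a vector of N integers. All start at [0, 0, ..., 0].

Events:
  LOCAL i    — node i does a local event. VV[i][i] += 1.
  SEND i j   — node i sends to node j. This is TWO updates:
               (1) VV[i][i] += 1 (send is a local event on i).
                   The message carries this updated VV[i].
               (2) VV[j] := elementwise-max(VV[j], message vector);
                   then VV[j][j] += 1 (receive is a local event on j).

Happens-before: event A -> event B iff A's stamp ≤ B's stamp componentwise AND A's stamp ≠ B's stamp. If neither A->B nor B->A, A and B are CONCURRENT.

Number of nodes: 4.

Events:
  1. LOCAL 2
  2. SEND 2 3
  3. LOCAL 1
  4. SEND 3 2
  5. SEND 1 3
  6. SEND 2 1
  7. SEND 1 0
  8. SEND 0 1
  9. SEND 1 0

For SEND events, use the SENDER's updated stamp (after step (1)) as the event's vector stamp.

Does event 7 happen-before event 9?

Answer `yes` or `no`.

Answer: yes

Derivation:
Initial: VV[0]=[0, 0, 0, 0]
Initial: VV[1]=[0, 0, 0, 0]
Initial: VV[2]=[0, 0, 0, 0]
Initial: VV[3]=[0, 0, 0, 0]
Event 1: LOCAL 2: VV[2][2]++ -> VV[2]=[0, 0, 1, 0]
Event 2: SEND 2->3: VV[2][2]++ -> VV[2]=[0, 0, 2, 0], msg_vec=[0, 0, 2, 0]; VV[3]=max(VV[3],msg_vec) then VV[3][3]++ -> VV[3]=[0, 0, 2, 1]
Event 3: LOCAL 1: VV[1][1]++ -> VV[1]=[0, 1, 0, 0]
Event 4: SEND 3->2: VV[3][3]++ -> VV[3]=[0, 0, 2, 2], msg_vec=[0, 0, 2, 2]; VV[2]=max(VV[2],msg_vec) then VV[2][2]++ -> VV[2]=[0, 0, 3, 2]
Event 5: SEND 1->3: VV[1][1]++ -> VV[1]=[0, 2, 0, 0], msg_vec=[0, 2, 0, 0]; VV[3]=max(VV[3],msg_vec) then VV[3][3]++ -> VV[3]=[0, 2, 2, 3]
Event 6: SEND 2->1: VV[2][2]++ -> VV[2]=[0, 0, 4, 2], msg_vec=[0, 0, 4, 2]; VV[1]=max(VV[1],msg_vec) then VV[1][1]++ -> VV[1]=[0, 3, 4, 2]
Event 7: SEND 1->0: VV[1][1]++ -> VV[1]=[0, 4, 4, 2], msg_vec=[0, 4, 4, 2]; VV[0]=max(VV[0],msg_vec) then VV[0][0]++ -> VV[0]=[1, 4, 4, 2]
Event 8: SEND 0->1: VV[0][0]++ -> VV[0]=[2, 4, 4, 2], msg_vec=[2, 4, 4, 2]; VV[1]=max(VV[1],msg_vec) then VV[1][1]++ -> VV[1]=[2, 5, 4, 2]
Event 9: SEND 1->0: VV[1][1]++ -> VV[1]=[2, 6, 4, 2], msg_vec=[2, 6, 4, 2]; VV[0]=max(VV[0],msg_vec) then VV[0][0]++ -> VV[0]=[3, 6, 4, 2]
Event 7 stamp: [0, 4, 4, 2]
Event 9 stamp: [2, 6, 4, 2]
[0, 4, 4, 2] <= [2, 6, 4, 2]? True. Equal? False. Happens-before: True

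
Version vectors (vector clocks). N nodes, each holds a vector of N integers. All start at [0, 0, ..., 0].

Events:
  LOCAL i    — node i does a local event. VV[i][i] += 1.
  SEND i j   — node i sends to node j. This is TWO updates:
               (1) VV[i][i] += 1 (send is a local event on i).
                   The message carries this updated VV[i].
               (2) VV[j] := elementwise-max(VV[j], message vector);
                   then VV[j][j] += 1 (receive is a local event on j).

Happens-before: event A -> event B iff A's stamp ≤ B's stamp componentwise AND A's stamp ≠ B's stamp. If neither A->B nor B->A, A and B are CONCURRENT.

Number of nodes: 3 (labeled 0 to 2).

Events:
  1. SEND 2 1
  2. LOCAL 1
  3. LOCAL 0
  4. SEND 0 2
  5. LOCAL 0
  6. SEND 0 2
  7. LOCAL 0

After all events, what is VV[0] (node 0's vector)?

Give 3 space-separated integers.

Initial: VV[0]=[0, 0, 0]
Initial: VV[1]=[0, 0, 0]
Initial: VV[2]=[0, 0, 0]
Event 1: SEND 2->1: VV[2][2]++ -> VV[2]=[0, 0, 1], msg_vec=[0, 0, 1]; VV[1]=max(VV[1],msg_vec) then VV[1][1]++ -> VV[1]=[0, 1, 1]
Event 2: LOCAL 1: VV[1][1]++ -> VV[1]=[0, 2, 1]
Event 3: LOCAL 0: VV[0][0]++ -> VV[0]=[1, 0, 0]
Event 4: SEND 0->2: VV[0][0]++ -> VV[0]=[2, 0, 0], msg_vec=[2, 0, 0]; VV[2]=max(VV[2],msg_vec) then VV[2][2]++ -> VV[2]=[2, 0, 2]
Event 5: LOCAL 0: VV[0][0]++ -> VV[0]=[3, 0, 0]
Event 6: SEND 0->2: VV[0][0]++ -> VV[0]=[4, 0, 0], msg_vec=[4, 0, 0]; VV[2]=max(VV[2],msg_vec) then VV[2][2]++ -> VV[2]=[4, 0, 3]
Event 7: LOCAL 0: VV[0][0]++ -> VV[0]=[5, 0, 0]
Final vectors: VV[0]=[5, 0, 0]; VV[1]=[0, 2, 1]; VV[2]=[4, 0, 3]

Answer: 5 0 0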